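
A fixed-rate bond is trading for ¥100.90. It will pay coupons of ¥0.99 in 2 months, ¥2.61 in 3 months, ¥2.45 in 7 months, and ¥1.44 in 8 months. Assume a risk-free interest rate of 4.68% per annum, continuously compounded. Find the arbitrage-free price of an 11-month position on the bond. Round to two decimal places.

¥97.66

PV(coupons) I = 0.99·e^(−0.0468·2/12) + 2.61·e^(−0.0468·3/12) + 2.45·e^(−0.0468·7/12) + 1.44·e^(−0.0468·8/12)
I = 0.9823 + 2.5796 + 2.3840 + 1.3958 = 7.3417
F = (S − I)·e^(rT) = (100.90 − 7.3417) · e^(0.0468·11/12)
= 93.5583 · e^0.042900 = 93.5583 × 1.043834 = ¥97.66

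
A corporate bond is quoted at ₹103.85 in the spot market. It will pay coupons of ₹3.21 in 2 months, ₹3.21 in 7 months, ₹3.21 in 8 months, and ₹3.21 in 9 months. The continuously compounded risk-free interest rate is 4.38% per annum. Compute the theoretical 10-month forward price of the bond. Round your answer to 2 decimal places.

₹94.70

PV(coupons) I = 3.21·e^(−0.0438·2/12) + 3.21·e^(−0.0438·7/12) + 3.21·e^(−0.0438·8/12) + 3.21·e^(−0.0438·9/12)
I = 3.1867 + 3.1290 + 3.1176 + 3.1063 = 12.5396
F = (S − I)·e^(rT) = (103.85 − 12.5396) · e^(0.0438·10/12)
= 91.3104 · e^0.036500 = 91.3104 × 1.037174 = ₹94.70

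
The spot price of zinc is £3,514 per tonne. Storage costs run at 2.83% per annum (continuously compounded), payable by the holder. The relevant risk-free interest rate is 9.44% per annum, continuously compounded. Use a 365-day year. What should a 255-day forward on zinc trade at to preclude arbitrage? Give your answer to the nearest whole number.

£3,829 per tonne

Net carry = r + u − y = 0.0944 + 0.0283 − 0.0000 = 0.1227
F = S·e^((r+u−y)T) = 3514 · e^(0.1227 × 255/365) = 3514 · e^0.085722
= 3514 × 1.089503 = £3,829 per tonne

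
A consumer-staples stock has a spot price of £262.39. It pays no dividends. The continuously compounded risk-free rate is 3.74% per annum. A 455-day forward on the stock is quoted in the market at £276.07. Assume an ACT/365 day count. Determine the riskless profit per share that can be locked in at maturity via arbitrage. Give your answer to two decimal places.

Fair forward: F* = S·e^(carry·T), with carry = r = 0.0374
F* = 262.39 · e^(0.0374 × 455/365) = 262.39 · e^0.046622 = 262.39 × 1.047726 = £274.9128
Market £276.07 > fair £274.9128: forward overpriced → cash-and-carry (buy spot, short the forward).
At maturity, profit = |F_mkt − F*| = |276.07 − 274.9128| = £1.16 per share

£1.16 per share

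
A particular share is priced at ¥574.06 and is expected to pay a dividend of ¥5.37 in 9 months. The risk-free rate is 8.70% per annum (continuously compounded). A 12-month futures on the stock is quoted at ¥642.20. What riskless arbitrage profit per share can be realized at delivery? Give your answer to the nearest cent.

PV(dividends) I = 5.37·e^(−0.0870·9/12) = 5.0308
Fair futures F* = (S − I)·e^(rT) = (574.06 − 5.0308)·e^0.087000 = 569.0292 × 1.090897 = 620.7522
Market ¥642.20 > fair 620.7522: forward overpriced → cash-and-carry (borrow at r, buy the stock and collect the dividends, short the forward).
Profit at T = |F_mkt − F*| = |642.20 − 620.7522| = ¥21.45 per share

¥21.45 per share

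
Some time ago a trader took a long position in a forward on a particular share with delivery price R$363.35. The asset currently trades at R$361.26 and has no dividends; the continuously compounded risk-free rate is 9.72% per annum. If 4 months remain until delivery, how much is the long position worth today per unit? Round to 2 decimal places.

R$9.49

Current fair forward for the remaining 4 months: F = S·e^(r·T), r = 0.0972
F = 361.26 · e^(0.0972 × 4/12) = 361.26 × 1.032931 = 373.1567
Value of long forward = (F − K)·e^(−rT) = (373.1567 − 363.35) · e^(−0.0972·4/12)
= 9.8067 × 0.968119 = 9.49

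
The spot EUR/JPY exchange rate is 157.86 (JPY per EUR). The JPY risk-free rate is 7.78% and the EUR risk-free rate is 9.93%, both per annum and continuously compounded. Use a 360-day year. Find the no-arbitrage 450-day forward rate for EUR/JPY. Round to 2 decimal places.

F = S·e^((r_JPY − r_EUR)T) = 157.86 · e^((0.0778 − 0.0993) × 450/360)
= 157.86 · e^-0.026875 = 157.86 × 0.973483
F = 153.67 JPY per EUR

153.67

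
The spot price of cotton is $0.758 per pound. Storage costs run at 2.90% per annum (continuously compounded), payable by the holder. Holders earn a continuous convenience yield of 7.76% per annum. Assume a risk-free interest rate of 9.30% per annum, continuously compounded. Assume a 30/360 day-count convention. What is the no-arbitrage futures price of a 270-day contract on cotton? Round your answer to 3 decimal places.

$0.784 per pound

Net carry = r + u − y = 0.0930 + 0.0290 − 0.0776 = 0.0444
F = S·e^((r+u−y)T) = 0.758 · e^(0.0444 × 270/360) = 0.758 · e^0.033300
= 0.758 × 1.033861 = $0.784 per pound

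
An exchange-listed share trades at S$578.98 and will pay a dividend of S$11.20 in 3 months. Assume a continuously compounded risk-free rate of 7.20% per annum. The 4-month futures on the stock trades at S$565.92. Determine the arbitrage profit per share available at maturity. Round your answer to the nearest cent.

PV(dividends) I = 11.20·e^(−0.0720·3/12) = 11.0002
Fair futures F* = (S − I)·e^(rT) = (578.98 − 11.0002)·e^0.024000 = 567.9798 × 1.024290 = 581.7760
Market S$565.92 < fair 581.7760: forward underpriced → reverse cash-and-carry (short the stock, invest proceeds at r, pay the dividends, go long the forward).
Profit at T = |F_mkt − F*| = |565.92 − 581.7760| = S$15.86 per share

S$15.86 per share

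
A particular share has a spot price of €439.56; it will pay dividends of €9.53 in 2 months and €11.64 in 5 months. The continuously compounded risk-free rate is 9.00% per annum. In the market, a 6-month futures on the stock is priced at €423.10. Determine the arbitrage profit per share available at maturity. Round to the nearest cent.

PV(dividends) I = 9.53·e^(−0.0900·2/12) + 11.64·e^(−0.0900·5/12) = 20.5997
Fair futures F* = (S − I)·e^(rT) = (439.56 − 20.5997)·e^0.045000 = 418.9603 × 1.046028 = 438.2442
Market €423.10 < fair 438.2442: forward underpriced → reverse cash-and-carry (short the stock, invest proceeds at r, pay the dividends, go long the forward).
Profit at T = |F_mkt − F*| = |423.10 − 438.2442| = €15.14 per share

€15.14 per share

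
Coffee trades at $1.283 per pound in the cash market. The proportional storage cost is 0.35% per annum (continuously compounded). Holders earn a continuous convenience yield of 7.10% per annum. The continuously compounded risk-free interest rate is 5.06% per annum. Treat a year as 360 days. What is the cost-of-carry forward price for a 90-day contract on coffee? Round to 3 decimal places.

Net carry = r + u − y = 0.0506 + 0.0035 − 0.0710 = -0.0169
F = S·e^((r+u−y)T) = 1.283 · e^(-0.0169 × 90/360) = 1.283 · e^-0.004225
= 1.283 × 0.995784 = $1.278 per pound

$1.278 per pound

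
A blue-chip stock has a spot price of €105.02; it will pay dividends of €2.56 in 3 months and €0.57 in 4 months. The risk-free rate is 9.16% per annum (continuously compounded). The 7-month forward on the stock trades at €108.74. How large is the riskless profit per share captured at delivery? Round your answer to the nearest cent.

€1.18 per share

PV(dividends) I = 2.56·e^(−0.0916·3/12) + 0.57·e^(−0.0916·4/12) = 3.0549
Fair forward F* = (S − I)·e^(rT) = (105.02 − 3.0549)·e^0.053433 = 101.9651 × 1.054886 = 107.5616
Market €108.74 > fair 107.5616: forward overpriced → cash-and-carry (borrow at r, buy the stock and collect the dividends, short the forward).
Profit at T = |F_mkt − F*| = |108.74 − 107.5616| = €1.18 per share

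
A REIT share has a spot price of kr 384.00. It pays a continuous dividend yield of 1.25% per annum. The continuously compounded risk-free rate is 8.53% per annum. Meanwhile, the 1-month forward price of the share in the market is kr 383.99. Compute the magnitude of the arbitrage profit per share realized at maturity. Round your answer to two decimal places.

kr 2.35 per share

Fair forward: F* = S·e^(carry·T), with carry = (r − q) = 0.0853 − 0.0125 = 0.0728
F* = 384.00 · e^(0.0728 × 1/12) = 384.00 · e^0.006067 = 384.00 × 1.006085 = kr 386.3366
Market kr 383.99 < fair kr 386.3366: forward underpriced → reverse cash-and-carry (short spot, go long the forward).
At maturity, profit = |F_mkt − F*| = |383.99 − 386.3366| = kr 2.35 per share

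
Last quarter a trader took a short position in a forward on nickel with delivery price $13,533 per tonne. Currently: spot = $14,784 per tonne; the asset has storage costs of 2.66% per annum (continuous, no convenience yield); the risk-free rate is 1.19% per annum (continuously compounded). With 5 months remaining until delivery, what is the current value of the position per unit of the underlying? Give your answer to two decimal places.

-$1482.70 per tonne

Current fair forward for the remaining 5 months: F = S·e^((r + u)·T), (r + u) = 0.0119 + 0.0266 = 0.0385
F = 14784 · e^(0.0385 × 5/12) = 14784 × 1.01617102 = 15023.0724
Value of long forward = (F − K)·e^(−rT) = (15023.0724 − 13533) · e^(−0.0119·5/12)
= 1490.0724 × 0.99505394 = 1482.70
Short position value = −(long value) = -$1482.70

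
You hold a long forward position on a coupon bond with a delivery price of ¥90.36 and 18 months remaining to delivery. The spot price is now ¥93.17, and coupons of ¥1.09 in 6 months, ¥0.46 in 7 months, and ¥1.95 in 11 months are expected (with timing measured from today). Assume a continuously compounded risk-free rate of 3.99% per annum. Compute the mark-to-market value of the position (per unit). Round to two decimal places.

¥4.66

PV(remaining coupons) I = 1.09·e^(−0.0399·6/12) + 0.46·e^(−0.0399·7/12) + 1.95·e^(−0.0399·11/12) = 3.3979
Current forward F = (S − I)·e^(rT) = (93.17 − 3.3979)·e^(0.0399·18/12) = 89.7721 × 1.061677 = 95.3090
Value (long) = (F − K)·e^(−rT) = (95.3090 − 90.36) × 0.941906 = 4.6615
Value = ¥4.66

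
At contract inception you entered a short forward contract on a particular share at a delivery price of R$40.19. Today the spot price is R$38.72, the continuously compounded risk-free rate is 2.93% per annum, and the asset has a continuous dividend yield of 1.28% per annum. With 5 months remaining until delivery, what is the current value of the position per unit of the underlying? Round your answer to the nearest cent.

R$1.19

Current fair forward for the remaining 5 months: F = S·e^((r − q)·T), (r − q) = 0.0293 − 0.0128 = 0.0165
F = 38.72 · e^(0.0165 × 5/12) = 38.72 × 1.006899 = 38.9871
Value of long forward = (F − K)·e^(−rT) = (38.9871 − 40.19) · e^(−0.0293·5/12)
= -1.2029 × 0.987866 = -1.19
Short position value = −(long value) = R$1.19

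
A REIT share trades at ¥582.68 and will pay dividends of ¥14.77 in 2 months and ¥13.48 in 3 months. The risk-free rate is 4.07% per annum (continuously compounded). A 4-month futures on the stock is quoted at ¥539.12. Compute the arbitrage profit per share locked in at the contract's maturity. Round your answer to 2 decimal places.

PV(dividends) I = 14.77·e^(−0.0407·2/12) + 13.48·e^(−0.0407·3/12) = 28.0137
Fair futures F* = (S − I)·e^(rT) = (582.68 − 28.0137)·e^0.013567 = 554.6663 × 1.013659 = 562.2425
Market ¥539.12 < fair 562.2425: forward underpriced → reverse cash-and-carry (short the stock, invest proceeds at r, pay the dividends, go long the forward).
Profit at T = |F_mkt − F*| = |539.12 − 562.2425| = ¥23.12 per share

¥23.12 per share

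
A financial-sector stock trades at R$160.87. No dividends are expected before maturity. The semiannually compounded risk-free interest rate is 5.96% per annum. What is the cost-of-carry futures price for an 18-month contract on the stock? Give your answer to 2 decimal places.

R$175.68

F = S · (1+r/2)^(2T)
= 160.87 × 1.092091
F = R$175.68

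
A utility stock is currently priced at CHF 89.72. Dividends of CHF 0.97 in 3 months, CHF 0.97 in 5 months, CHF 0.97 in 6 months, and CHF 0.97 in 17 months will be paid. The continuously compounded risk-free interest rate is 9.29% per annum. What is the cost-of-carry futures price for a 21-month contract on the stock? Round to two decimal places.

CHF 101.26

PV(dividends) I = 0.97·e^(−0.0929·3/12) + 0.97·e^(−0.0929·5/12) + 0.97·e^(−0.0929·6/12) + 0.97·e^(−0.0929·17/12)
I = 0.9477 + 0.9332 + 0.9260 + 0.8504 = 3.6573
F = (S − I)·e^(rT) = (89.72 − 3.6573) · e^(0.0929·21/12)
= 86.0627 · e^0.162575 = 86.0627 × 1.176537 = CHF 101.26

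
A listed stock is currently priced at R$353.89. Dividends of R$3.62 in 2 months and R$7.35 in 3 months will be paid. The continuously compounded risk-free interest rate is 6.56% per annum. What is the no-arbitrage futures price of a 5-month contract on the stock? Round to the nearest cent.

PV(dividends) I = 3.62·e^(−0.0656·2/12) + 7.35·e^(−0.0656·3/12)
I = 3.5806 + 7.2304 = 10.8110
F = (S − I)·e^(rT) = (353.89 − 10.8110) · e^(0.0656·5/12)
= 343.0790 · e^0.027333 = 343.0790 × 1.027710 = R$352.59

R$352.59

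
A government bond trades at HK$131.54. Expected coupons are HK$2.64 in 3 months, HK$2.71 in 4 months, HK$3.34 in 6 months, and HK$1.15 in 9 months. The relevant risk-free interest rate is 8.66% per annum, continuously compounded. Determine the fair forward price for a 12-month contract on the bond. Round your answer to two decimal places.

HK$133.09

PV(coupons) I = 2.64·e^(−0.0866·3/12) + 2.71·e^(−0.0866·4/12) + 3.34·e^(−0.0866·6/12) + 1.15·e^(−0.0866·9/12)
I = 2.5835 + 2.6329 + 3.1985 + 1.0777 = 9.4926
F = (S − I)·e^(rT) = (131.54 − 9.4926) · e^(0.0866·12/12)
= 122.0474 · e^0.086600 = 122.0474 × 1.090460 = HK$133.09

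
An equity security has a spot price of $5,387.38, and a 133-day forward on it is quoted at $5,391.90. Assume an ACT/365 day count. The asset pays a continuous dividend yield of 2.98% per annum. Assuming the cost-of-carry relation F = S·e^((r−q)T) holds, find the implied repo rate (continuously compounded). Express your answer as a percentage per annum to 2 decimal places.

From F = S·e^((r−q)T): (r − q) = ln(F/S)/T
ln(5391.90/5387.38) = ln(1.000839) = 0.000839
(r − q) = 0.000839 / (133/365) = 0.002303
r = ln(F/S)/T + q = 0.002303 + 0.0298 = 0.032103
r = 3.21%

3.21%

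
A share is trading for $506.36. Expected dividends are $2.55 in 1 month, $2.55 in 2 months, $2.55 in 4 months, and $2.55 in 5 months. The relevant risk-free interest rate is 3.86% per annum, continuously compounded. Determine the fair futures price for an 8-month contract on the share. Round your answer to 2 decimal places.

$509.19

PV(dividends) I = 2.55·e^(−0.0386·1/12) + 2.55·e^(−0.0386·2/12) + 2.55·e^(−0.0386·4/12) + 2.55·e^(−0.0386·5/12)
I = 2.5418 + 2.5336 + 2.5174 + 2.5093 = 10.1021
F = (S − I)·e^(rT) = (506.36 − 10.1021) · e^(0.0386·8/12)
= 496.2579 · e^0.025733 = 496.2579 × 1.026067 = $509.19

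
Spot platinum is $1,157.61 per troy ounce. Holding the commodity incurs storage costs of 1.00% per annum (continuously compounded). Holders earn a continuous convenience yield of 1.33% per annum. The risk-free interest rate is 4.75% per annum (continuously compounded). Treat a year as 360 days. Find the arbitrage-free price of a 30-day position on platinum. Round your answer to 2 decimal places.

$1,161.88 per troy ounce

Net carry = r + u − y = 0.0475 + 0.0100 − 0.0133 = 0.0442
F = S·e^((r+u−y)T) = 1157.61 · e^(0.0442 × 30/360) = 1157.61 · e^0.00368333
= 1157.61 × 1.00369012 = $1,161.88 per troy ounce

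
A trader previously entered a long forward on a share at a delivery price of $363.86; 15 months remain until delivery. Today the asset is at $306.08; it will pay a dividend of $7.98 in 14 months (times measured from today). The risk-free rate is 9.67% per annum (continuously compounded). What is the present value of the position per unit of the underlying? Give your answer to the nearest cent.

PV(remaining dividends) I = 7.98·e^(−0.0967·14/12) = 7.1286
Current forward F = (S − I)·e^(rT) = (306.08 − 7.1286)·e^(0.0967·15/12) = 298.9514 × 1.128484 = 337.3619
Value (long) = (F − K)·e^(−rT) = (337.3619 − 363.86) × 0.886145 = -23.4812
Value = -$23.48

-$23.48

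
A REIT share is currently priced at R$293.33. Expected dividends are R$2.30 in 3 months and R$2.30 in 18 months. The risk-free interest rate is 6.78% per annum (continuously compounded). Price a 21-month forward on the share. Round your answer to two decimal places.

PV(dividends) I = 2.30·e^(−0.0678·3/12) + 2.30·e^(−0.0678·18/12)
I = 2.2613 + 2.0776 = 4.3389
F = (S − I)·e^(rT) = (293.33 − 4.3389) · e^(0.0678·21/12)
= 288.9911 · e^0.118650 = 288.9911 × 1.125976 = R$325.40

R$325.40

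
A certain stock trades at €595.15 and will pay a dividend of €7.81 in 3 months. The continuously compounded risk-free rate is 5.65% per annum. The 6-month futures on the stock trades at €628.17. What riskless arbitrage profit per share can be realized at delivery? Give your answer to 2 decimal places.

€23.89 per share

PV(dividends) I = 7.81·e^(−0.0565·3/12) = 7.7005
Fair futures F* = (S − I)·e^(rT) = (595.15 − 7.7005)·e^0.028250 = 587.4495 × 1.028653 = 604.2817
Market €628.17 > fair 604.2817: forward overpriced → cash-and-carry (borrow at r, buy the stock and collect the dividends, short the forward).
Profit at T = |F_mkt − F*| = |628.17 − 604.2817| = €23.89 per share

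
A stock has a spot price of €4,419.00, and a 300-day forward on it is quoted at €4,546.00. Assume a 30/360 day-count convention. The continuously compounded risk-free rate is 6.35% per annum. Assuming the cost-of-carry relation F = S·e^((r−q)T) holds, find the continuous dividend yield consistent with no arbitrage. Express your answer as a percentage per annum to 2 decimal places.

2.95%

From F = S·e^((r−q)T): (r − q) = ln(F/S)/T
ln(4546.00/4419.00) = ln(1.028740) = 0.028335
(r − q) = 0.028335 / (300/360) = 0.034002
q = r − ln(F/S)/T = 0.0635 − 0.034002 = 0.029498
q = 2.95%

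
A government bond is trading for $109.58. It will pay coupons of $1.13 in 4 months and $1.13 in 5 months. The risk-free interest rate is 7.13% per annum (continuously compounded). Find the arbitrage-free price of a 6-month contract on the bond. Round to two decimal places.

PV(coupons) I = 1.13·e^(−0.0713·4/12) + 1.13·e^(−0.0713·5/12)
I = 1.1035 + 1.0969 = 2.2004
F = (S − I)·e^(rT) = (109.58 − 2.2004) · e^(0.0713·6/12)
= 107.3796 · e^0.035650 = 107.3796 × 1.036293 = $111.28

$111.28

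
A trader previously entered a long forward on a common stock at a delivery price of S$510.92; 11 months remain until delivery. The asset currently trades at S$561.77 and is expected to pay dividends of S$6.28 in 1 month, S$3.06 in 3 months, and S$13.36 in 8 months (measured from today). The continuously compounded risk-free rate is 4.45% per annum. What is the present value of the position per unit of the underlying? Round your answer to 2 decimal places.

PV(remaining dividends) I = 6.28·e^(−0.0445·1/12) + 3.06·e^(−0.0445·3/12) + 13.36·e^(−0.0445·8/12) = 22.2524
Current forward F = (S − I)·e^(rT) = (561.77 − 22.2524)·e^(0.0445·11/12) = 539.5176 × 1.041635 = 561.9804
Value (long) = (F − K)·e^(−rT) = (561.9804 − 510.92) × 0.960029 = 49.0195
Value = S$49.02

S$49.02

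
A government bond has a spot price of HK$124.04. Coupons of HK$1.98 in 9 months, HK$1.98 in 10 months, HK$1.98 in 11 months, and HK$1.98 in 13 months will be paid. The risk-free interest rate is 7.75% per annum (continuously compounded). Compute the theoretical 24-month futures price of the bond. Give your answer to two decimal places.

HK$136.21

PV(coupons) I = 1.98·e^(−0.0775·9/12) + 1.98·e^(−0.0775·10/12) + 1.98·e^(−0.0775·11/12) + 1.98·e^(−0.0775·13/12)
I = 1.8682 + 1.8562 + 1.8442 + 1.8205 = 7.3891
F = (S − I)·e^(rT) = (124.04 − 7.3891) · e^(0.0775·24/12)
= 116.6509 · e^0.155000 = 116.6509 × 1.167658 = HK$136.21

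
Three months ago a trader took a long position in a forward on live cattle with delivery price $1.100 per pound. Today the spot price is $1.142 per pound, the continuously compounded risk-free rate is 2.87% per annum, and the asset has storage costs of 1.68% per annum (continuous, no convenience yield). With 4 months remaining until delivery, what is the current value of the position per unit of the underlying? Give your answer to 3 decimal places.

Current fair forward for the remaining 4 months: F = S·e^((r + u)·T), (r + u) = 0.0287 + 0.0168 = 0.0455
F = 1.142 · e^(0.0455 × 4/12) = 1.142 × 1.015282 = 1.1595
Value of long forward = (F − K)·e^(−rT) = (1.1595 − 1.100) · e^(−0.0287·4/12)
= 0.0595 × 0.990479 = 0.059

$0.059 per pound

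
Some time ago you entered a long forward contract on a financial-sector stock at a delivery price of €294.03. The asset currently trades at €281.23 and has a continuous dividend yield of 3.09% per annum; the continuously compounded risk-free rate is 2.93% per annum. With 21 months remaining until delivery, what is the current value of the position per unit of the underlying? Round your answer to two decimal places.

Current fair forward for the remaining 21 months: F = S·e^((r − q)·T), (r − q) = 0.0293 − 0.0309 = -0.0016
F = 281.23 · e^(-0.0016 × 21/12) = 281.23 × 0.997204 = 280.4437
Value of long forward = (F − K)·e^(−rT) = (280.4437 − 294.03) · e^(−0.0293·21/12)
= -13.5863 × 0.950017 = -12.91

-€12.91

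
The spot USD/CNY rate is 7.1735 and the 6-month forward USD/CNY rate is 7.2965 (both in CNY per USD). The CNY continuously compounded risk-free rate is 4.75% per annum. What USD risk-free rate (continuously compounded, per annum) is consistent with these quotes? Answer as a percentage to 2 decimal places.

F = S·e^((r_CNY − r_USD)T) ⇒ r_USD = r_CNY − ln(F/S)/T
ln(7.2965/7.1735) = 0.017001; /(6/12) = 0.034002
r_USD = 0.0475 − 0.034002 = 0.013498
r_USD = 1.35%

1.35%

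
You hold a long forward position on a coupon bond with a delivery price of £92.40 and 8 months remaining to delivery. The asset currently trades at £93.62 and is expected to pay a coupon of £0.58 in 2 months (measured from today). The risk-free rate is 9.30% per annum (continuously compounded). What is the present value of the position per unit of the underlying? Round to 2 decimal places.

PV(remaining coupons) I = 0.58·e^(−0.0930·2/12) = 0.5711
Current forward F = (S − I)·e^(rT) = (93.62 − 0.5711)·e^(0.0930·8/12) = 93.0489 × 1.063962 = 99.0005
Value (long) = (F − K)·e^(−rT) = (99.0005 − 92.40) × 0.939883 = 6.2037
Value = £6.20

£6.20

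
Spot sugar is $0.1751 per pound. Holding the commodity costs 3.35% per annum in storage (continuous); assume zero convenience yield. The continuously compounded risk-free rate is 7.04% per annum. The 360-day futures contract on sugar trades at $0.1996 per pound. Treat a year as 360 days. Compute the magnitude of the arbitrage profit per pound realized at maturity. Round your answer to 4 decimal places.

$0.0053 per pound

Fair futures: F* = S·e^(carry·T), with carry = (r + u) = 0.0704 + 0.0335 = 0.1039
F* = 0.1751 · e^(0.1039 × 360/360) = 0.1751 · e^0.103900 = 0.1751 × 1.109490 = $0.1943
Market $0.1996 > fair $0.1943: forward overpriced → cash-and-carry (buy spot, short the forward).
At maturity, profit = |F_mkt − F*| = |0.1996 − 0.1943| = $0.0053 per pound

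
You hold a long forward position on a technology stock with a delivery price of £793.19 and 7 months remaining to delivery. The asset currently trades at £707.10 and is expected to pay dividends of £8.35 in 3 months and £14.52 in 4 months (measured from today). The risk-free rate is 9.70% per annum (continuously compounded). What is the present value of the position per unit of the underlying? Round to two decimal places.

PV(remaining dividends) I = 8.35·e^(−0.0970·3/12) + 14.52·e^(−0.0970·4/12) = 22.2080
Current forward F = (S − I)·e^(rT) = (707.10 − 22.2080)·e^(0.0970·7/12) = 684.8920 × 1.058215 = 724.7630
Value (long) = (F − K)·e^(−rT) = (724.7630 − 793.19) × 0.944988 = -64.6627
Value = -£64.66

-£64.66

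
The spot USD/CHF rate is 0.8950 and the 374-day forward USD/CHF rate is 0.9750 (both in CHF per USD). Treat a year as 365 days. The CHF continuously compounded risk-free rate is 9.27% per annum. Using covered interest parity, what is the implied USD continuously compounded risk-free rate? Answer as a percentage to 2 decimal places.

F = S·e^((r_CHF − r_USD)T) ⇒ r_USD = r_CHF − ln(F/S)/T
ln(0.9750/0.8950) = 0.085614; /(374/365) = 0.083554
r_USD = 0.0927 − 0.083554 = 0.009146
r_USD = 0.91%

0.91%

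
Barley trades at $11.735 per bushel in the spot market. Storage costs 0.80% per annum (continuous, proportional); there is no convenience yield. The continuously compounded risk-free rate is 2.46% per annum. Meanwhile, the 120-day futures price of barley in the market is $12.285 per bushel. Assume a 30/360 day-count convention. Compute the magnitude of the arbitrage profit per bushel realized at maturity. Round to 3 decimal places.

Fair futures: F* = S·e^(carry·T), with carry = (r + u) = 0.0246 + 0.0080 = 0.0326
F* = 11.735 · e^(0.0326 × 120/360) = 11.735 · e^0.010867 = 11.735 × 1.010926 = $11.8632
Market $12.285 > fair $11.8632: forward overpriced → cash-and-carry (buy spot, short the forward).
At maturity, profit = |F_mkt − F*| = |12.285 − 11.8632| = $0.422 per bushel

$0.422 per bushel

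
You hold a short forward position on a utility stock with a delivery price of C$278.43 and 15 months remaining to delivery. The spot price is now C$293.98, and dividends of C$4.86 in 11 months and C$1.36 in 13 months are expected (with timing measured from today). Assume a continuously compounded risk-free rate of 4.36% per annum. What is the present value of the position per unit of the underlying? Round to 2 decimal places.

-C$24.35

PV(remaining dividends) I = 4.86·e^(−0.0436·11/12) + 1.36·e^(−0.0436·13/12) = 5.9668
Current forward F = (S − I)·e^(rT) = (293.98 − 5.9668)·e^(0.0436·15/12) = 288.0132 × 1.056012 = 304.1454
Value (long) = (F − K)·e^(−rT) = (304.1454 − 278.43) × 0.946959 = 24.3514
Short position value = −(long value) = -C$24.35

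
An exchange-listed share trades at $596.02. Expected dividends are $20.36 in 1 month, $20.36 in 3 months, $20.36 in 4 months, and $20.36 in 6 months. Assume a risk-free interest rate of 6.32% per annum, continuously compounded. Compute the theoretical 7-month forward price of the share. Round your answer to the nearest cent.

$535.44

PV(dividends) I = 20.36·e^(−0.0632·1/12) + 20.36·e^(−0.0632·3/12) + 20.36·e^(−0.0632·4/12) + 20.36·e^(−0.0632·6/12)
I = 20.2531 + 20.0408 + 19.9356 + 19.7267 = 79.9562
F = (S − I)·e^(rT) = (596.02 − 79.9562) · e^(0.0632·7/12)
= 516.0638 · e^0.036867 = 516.0638 × 1.037555 = $535.44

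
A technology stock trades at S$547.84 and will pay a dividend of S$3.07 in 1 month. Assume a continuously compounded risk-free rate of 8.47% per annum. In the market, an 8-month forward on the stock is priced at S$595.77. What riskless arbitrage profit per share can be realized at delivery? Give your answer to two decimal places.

PV(dividends) I = 3.07·e^(−0.0847·1/12) = 3.0484
Fair forward F* = (S − I)·e^(rT) = (547.84 − 3.0484)·e^0.056467 = 544.7916 × 1.058092 = 576.4396
Market S$595.77 > fair 576.4396: forward overpriced → cash-and-carry (borrow at r, buy the stock and collect the dividends, short the forward).
Profit at T = |F_mkt − F*| = |595.77 − 576.4396| = S$19.33 per share

S$19.33 per share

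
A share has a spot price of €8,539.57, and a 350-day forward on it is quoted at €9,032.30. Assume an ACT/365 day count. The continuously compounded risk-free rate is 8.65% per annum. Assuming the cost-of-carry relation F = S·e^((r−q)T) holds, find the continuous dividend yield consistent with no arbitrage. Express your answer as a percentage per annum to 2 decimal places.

From F = S·e^((r−q)T): (r − q) = ln(F/S)/T
ln(9032.30/8539.57) = ln(1.057700) = 0.056097
(r − q) = 0.056097 / (350/365) = 0.058501
q = r − ln(F/S)/T = 0.0865 − 0.058501 = 0.027999
q = 2.80%

2.80%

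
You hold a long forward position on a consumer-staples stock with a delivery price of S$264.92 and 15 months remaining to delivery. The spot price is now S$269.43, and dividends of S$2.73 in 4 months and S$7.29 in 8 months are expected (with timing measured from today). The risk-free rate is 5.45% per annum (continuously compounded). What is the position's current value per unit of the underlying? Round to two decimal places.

S$12.25

PV(remaining dividends) I = 2.73·e^(−0.0545·4/12) + 7.29·e^(−0.0545·8/12) = 9.7107
Current forward F = (S − I)·e^(rT) = (269.43 − 9.7107)·e^(0.0545·15/12) = 259.7193 × 1.070499 = 278.0293
Value (long) = (F − K)·e^(−rT) = (278.0293 − 264.92) × 0.934144 = 12.2460
Value = S$12.25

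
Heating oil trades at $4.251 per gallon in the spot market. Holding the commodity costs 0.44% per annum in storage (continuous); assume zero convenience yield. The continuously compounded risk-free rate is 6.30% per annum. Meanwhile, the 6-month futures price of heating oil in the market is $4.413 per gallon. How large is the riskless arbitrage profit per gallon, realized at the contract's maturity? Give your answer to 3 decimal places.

Fair futures: F* = S·e^(carry·T), with carry = (r + u) = 0.0630 + 0.0044 = 0.0674
F* = 4.251 · e^(0.0674 × 6/12) = 4.251 · e^0.033700 = 4.251 × 1.034274 = $4.3967
Market $4.413 > fair $4.3967: forward overpriced → cash-and-carry (buy spot, short the forward).
At maturity, profit = |F_mkt − F*| = |4.413 − 4.3967| = $0.016 per gallon

$0.016 per gallon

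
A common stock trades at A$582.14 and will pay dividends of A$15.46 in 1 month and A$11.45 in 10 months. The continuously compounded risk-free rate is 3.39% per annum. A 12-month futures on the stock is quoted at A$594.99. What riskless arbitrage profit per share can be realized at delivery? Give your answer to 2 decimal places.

PV(dividends) I = 15.46·e^(−0.0339·1/12) + 11.45·e^(−0.0339·10/12) = 26.5475
Fair futures F* = (S − I)·e^(rT) = (582.14 − 26.5475)·e^0.033900 = 555.5925 × 1.034481 = 574.7499
Market A$594.99 > fair 574.7499: forward overpriced → cash-and-carry (borrow at r, buy the stock and collect the dividends, short the forward).
Profit at T = |F_mkt − F*| = |594.99 − 574.7499| = A$20.24 per share

A$20.24 per share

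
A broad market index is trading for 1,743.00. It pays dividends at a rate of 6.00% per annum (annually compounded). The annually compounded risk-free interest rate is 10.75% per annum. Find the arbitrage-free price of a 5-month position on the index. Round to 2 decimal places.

F = S · (1+r)^T / (1+q)^T
= 1743.00 × 1.04346180 / 1.02457584 = 1743.00 × 1.01843295
F = 1,775.13

1,775.13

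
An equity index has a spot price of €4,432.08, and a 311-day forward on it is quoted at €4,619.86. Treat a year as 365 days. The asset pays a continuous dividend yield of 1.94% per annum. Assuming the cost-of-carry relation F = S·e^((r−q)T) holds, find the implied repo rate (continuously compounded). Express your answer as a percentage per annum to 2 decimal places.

From F = S·e^((r−q)T): (r − q) = ln(F/S)/T
ln(4619.86/4432.08) = ln(1.042368) = 0.041495
(r − q) = 0.041495 / (311/365) = 0.048700
r = ln(F/S)/T + q = 0.048700 + 0.0194 = 0.068100
r = 6.81%

6.81%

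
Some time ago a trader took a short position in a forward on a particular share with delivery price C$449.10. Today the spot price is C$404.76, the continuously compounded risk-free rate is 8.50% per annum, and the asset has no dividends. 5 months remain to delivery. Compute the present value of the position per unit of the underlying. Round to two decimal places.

Current fair forward for the remaining 5 months: F = S·e^(r·T), r = 0.0850
F = 404.76 · e^(0.0850 × 5/12) = 404.76 × 1.036051 = 419.3520
Value of long forward = (F − K)·e^(−rT) = (419.3520 − 449.10) · e^(−0.0850·5/12)
= -29.7480 × 0.965203 = -28.71
Short position value = −(long value) = C$28.71

C$28.71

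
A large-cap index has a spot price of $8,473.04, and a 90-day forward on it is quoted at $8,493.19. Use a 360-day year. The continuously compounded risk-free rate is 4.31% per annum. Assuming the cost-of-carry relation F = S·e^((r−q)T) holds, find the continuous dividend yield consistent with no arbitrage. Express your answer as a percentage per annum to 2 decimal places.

3.36%

From F = S·e^((r−q)T): (r − q) = ln(F/S)/T
ln(8493.19/8473.04) = ln(1.002378) = 0.002375
(r − q) = 0.002375 / (90/360) = 0.009500
q = r − ln(F/S)/T = 0.0431 − 0.009500 = 0.033600
q = 3.36%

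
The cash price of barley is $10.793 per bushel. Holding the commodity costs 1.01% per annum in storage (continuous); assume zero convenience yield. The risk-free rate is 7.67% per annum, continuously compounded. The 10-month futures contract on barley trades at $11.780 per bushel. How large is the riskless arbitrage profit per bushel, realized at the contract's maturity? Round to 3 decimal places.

Fair futures: F* = S·e^(carry·T), with carry = (r + u) = 0.0767 + 0.0101 = 0.0868
F* = 10.793 · e^(0.0868 × 10/12) = 10.793 · e^0.072333 = 10.793 × 1.075013 = $11.6026
Market $11.780 > fair $11.6026: forward overpriced → cash-and-carry (buy spot, short the forward).
At maturity, profit = |F_mkt − F*| = |11.780 − 11.6026| = $0.177 per bushel

$0.177 per bushel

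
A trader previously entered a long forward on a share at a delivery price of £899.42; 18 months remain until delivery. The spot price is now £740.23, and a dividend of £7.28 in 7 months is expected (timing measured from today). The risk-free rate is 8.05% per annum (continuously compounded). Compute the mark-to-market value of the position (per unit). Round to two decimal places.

PV(remaining dividends) I = 7.28·e^(−0.0805·7/12) = 6.9460
Current forward F = (S − I)·e^(rT) = (740.23 − 6.9460)·e^(0.0805·18/12) = 733.2840 × 1.128343 = 827.3959
Value (long) = (F − K)·e^(−rT) = (827.3959 − 899.42) × 0.886255 = -63.8317
Value = -£63.83

-£63.83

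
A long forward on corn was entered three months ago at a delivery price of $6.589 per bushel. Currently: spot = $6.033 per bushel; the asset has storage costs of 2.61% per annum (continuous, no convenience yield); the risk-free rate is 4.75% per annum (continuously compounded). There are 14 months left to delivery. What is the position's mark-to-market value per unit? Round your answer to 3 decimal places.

Current fair forward for the remaining 14 months: F = S·e^((r + u)·T), (r + u) = 0.0475 + 0.0261 = 0.0736
F = 6.033 · e^(0.0736 × 14/12) = 6.033 × 1.089661 = 6.5739
Value of long forward = (F − K)·e^(−rT) = (6.5739 − 6.589) · e^(−0.0475·14/12)
= -0.0151 × 0.946091 = -0.014

-$0.014 per bushel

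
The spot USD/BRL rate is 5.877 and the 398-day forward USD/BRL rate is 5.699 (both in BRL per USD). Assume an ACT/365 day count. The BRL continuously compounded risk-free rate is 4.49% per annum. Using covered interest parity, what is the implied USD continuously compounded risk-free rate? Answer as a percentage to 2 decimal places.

F = S·e^((r_BRL − r_USD)T) ⇒ r_USD = r_BRL − ln(F/S)/T
ln(5.699/5.877) = -0.030756; /(398/365) = -0.028206
r_USD = 0.0449 + 0.028206 = 0.073106
r_USD = 7.31%

7.31%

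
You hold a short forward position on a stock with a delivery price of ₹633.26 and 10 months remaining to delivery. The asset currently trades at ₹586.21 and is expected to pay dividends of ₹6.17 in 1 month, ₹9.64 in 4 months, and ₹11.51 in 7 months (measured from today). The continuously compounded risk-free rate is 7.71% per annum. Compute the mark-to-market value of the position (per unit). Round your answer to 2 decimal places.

PV(remaining dividends) I = 6.17·e^(−0.0771·1/12) + 9.64·e^(−0.0771·4/12) + 11.51·e^(−0.0771·7/12) = 26.5297
Current forward F = (S − I)·e^(rT) = (586.21 − 26.5297)·e^(0.0771·10/12) = 559.6803 × 1.066359 = 596.8201
Value (long) = (F − K)·e^(−rT) = (596.8201 − 633.26) × 0.937771 = -34.1723
Short position value = −(long value) = ₹34.17

₹34.17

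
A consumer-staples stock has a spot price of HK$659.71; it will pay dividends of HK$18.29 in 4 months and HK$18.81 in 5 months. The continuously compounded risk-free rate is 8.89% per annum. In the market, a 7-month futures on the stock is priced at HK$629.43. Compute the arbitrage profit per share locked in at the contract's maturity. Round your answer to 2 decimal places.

HK$27.60 per share

PV(dividends) I = 18.29·e^(−0.0889·4/12) + 18.81·e^(−0.0889·5/12) = 35.8820
Fair futures F* = (S − I)·e^(rT) = (659.71 − 35.8820)·e^0.051858 = 623.8280 × 1.053226 = 657.0319
Market HK$629.43 < fair 657.0319: forward underpriced → reverse cash-and-carry (short the stock, invest proceeds at r, pay the dividends, go long the forward).
Profit at T = |F_mkt − F*| = |629.43 − 657.0319| = HK$27.60 per share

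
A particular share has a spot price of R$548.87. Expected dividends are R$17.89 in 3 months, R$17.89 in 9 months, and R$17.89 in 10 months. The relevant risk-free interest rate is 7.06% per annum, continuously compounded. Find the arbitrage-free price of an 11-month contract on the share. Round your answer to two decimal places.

PV(dividends) I = 17.89·e^(−0.0706·3/12) + 17.89·e^(−0.0706·9/12) + 17.89·e^(−0.0706·10/12)
I = 17.5770 + 16.9674 + 16.8678 = 51.4122
F = (S − I)·e^(rT) = (548.87 − 51.4122) · e^(0.0706·11/12)
= 497.4578 · e^0.064717 = 497.4578 × 1.066857 = R$530.72

R$530.72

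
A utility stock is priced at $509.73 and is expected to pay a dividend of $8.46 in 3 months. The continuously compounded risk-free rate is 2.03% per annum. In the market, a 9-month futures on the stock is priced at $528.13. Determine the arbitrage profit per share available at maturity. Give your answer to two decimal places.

PV(dividends) I = 8.46·e^(−0.0203·3/12) = 8.4172
Fair futures F* = (S − I)·e^(rT) = (509.73 − 8.4172)·e^0.015225 = 501.3128 × 1.015341 = 509.0034
Market $528.13 > fair 509.0034: forward overpriced → cash-and-carry (borrow at r, buy the stock and collect the dividends, short the forward).
Profit at T = |F_mkt − F*| = |528.13 − 509.0034| = $19.13 per share

$19.13 per share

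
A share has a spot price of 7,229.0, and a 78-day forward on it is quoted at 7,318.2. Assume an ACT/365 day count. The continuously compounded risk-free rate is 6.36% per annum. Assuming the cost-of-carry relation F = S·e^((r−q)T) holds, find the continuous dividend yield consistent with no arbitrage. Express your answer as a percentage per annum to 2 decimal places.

0.62%

From F = S·e^((r−q)T): (r − q) = ln(F/S)/T
ln(7318.2/7229.0) = ln(1.012339) = 0.012263
(r − q) = 0.012263 / (78/365) = 0.057385
q = r − ln(F/S)/T = 0.0636 − 0.057385 = 0.006215
q = 0.62%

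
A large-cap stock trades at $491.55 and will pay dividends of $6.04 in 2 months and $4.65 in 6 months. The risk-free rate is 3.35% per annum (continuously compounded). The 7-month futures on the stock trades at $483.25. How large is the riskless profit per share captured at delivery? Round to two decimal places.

$7.21 per share

PV(dividends) I = 6.04·e^(−0.0335·2/12) + 4.65·e^(−0.0335·6/12) = 10.5791
Fair futures F* = (S − I)·e^(rT) = (491.55 − 10.5791)·e^0.019542 = 480.9709 × 1.019734 = 490.4624
Market $483.25 < fair 490.4624: forward underpriced → reverse cash-and-carry (short the stock, invest proceeds at r, pay the dividends, go long the forward).
Profit at T = |F_mkt − F*| = |483.25 − 490.4624| = $7.21 per share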